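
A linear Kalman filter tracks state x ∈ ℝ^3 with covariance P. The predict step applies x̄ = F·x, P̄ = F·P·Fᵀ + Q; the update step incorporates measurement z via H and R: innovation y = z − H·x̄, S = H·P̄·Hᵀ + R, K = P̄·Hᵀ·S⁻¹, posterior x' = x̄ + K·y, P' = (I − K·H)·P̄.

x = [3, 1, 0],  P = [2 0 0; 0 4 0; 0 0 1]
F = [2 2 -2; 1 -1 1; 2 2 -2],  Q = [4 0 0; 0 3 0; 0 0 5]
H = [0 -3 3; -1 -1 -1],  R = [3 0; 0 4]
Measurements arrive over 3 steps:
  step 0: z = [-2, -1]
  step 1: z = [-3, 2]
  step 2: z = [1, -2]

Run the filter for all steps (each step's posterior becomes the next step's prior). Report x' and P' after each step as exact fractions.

step 0: x̄ = F·x = [8, 2, 8]
step 0: P̄ = F·P·Fᵀ + Q = [32 -6 28; -6 10 -6; 28 -6 33]
step 0: y = z − H·x̄ = [-20, 17]
step 0: S = H·P̄·Hᵀ + R = [498 -171; -171 111]
step 0: K = P̄·Hᵀ·S⁻¹ = [232/2893 -1050/2893; -554/2893 -2404/8679; 398/2893 -2461/8679]
step 0: x' = x̄ + K·y = [654/2893, 9730/8679, 3715/8679]
step 0: P' = (I − K·H)·P̄ = [12212/2893 -4122/2893 -3890/2893; -4122/2893 11822/8679 10160/8679; -3890/2893 10160/8679 11354/8679]
step 1: x̄ = F·x = [5318/2893, -1351/2893, 5318/2893]
step 1: P̄ = F·P·Fᵀ + Q = [62372/2893 22520/2893 50800/2893; 22520/2893 22307/2893 22520/2893; 50800/2893 22520/2893 65265/2893]
step 1: y = z − H·x̄ = [-28686/2893, 15071/2893]
step 1: S = H·P̄·Hᵀ + R = [391467/2893 -213714/2893; -213714/2893 353196/2893]
step 1: K = P̄·Hᵀ·S⁻¹ = [4637/444516 -1007819/2667096; -90687/592688 -335773/1185376; 100335/592688 -1031065/3556128]
step 1: x' = x̄ + K·y = [-623341/2667096, -504315/1185376, -4803647/3556128]
step 1: P' = (I − K·H)·P̄ = [2353847/666774 -300663/296344 -892715/889032; -300663/296344 1363559/1185376 1182185/1185376; -892715/889032 1182185/1185376 1382855/1185376]
step 2: x̄ = F·x = [3689371/2667096, -6182735/5334192, 3689371/2667096]
step 2: P̄ = F·P·Fᵀ + Q = [12886439/666774 8555789/1333548 10219343/666774; 8555789/1333548 18331919/2667096 8555789/1333548; 10219343/666774 8555789/1333548 13553213/666774]
step 2: y = z − H·x̄ = [-11783413/1778064, -123155/313776]
step 2: S = H·P̄·Hᵀ + R = [39210647/296344 -3508631/52296; -3508631/52296 16762351/156888]
step 2: K = P̄·Hᵀ·S⁻¹ = [89578016/8566320035 -462360806/1223760005; -1305722232/8566320035 -342829993/1223760005; 207818732/1223760005 -351350954/1223760005]
step 2: x' = x̄ + K·y = [12526389098/8566320035, -667905327/17132640070, 906967037/2447520010]
step 2: P' = (I − K·H)·P̄ = [30242210876/8566320035 -8692843162/8566320035 -1229037878/1223760005; -8692843162/8566320035 9798902599/8566320035 1213311481/1223760005; -1229037878/1223760005 1213311481/1223760005 1421130213/1223760005]

step 0: x' = [654/2893, 9730/8679, 3715/8679], P' = [12212/2893 -4122/2893 -3890/2893; -4122/2893 11822/8679 10160/8679; -3890/2893 10160/8679 11354/8679]
step 1: x' = [-623341/2667096, -504315/1185376, -4803647/3556128], P' = [2353847/666774 -300663/296344 -892715/889032; -300663/296344 1363559/1185376 1182185/1185376; -892715/889032 1182185/1185376 1382855/1185376]
step 2: x' = [12526389098/8566320035, -667905327/17132640070, 906967037/2447520010], P' = [30242210876/8566320035 -8692843162/8566320035 -1229037878/1223760005; -8692843162/8566320035 9798902599/8566320035 1213311481/1223760005; -1229037878/1223760005 1213311481/1223760005 1421130213/1223760005]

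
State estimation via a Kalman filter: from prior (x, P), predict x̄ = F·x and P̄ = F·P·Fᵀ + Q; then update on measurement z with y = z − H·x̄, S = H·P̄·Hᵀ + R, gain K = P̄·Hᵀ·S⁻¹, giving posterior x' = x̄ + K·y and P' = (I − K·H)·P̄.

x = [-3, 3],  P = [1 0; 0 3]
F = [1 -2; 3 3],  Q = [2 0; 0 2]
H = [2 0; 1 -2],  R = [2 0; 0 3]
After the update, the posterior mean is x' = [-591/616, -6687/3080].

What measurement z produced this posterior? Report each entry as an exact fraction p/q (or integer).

z = [-1, 3]

x̄ = F·x = [-9, 0]
P̄ = F·P·Fᵀ + Q = [15 -15; -15 38]
S = H·P̄·Hᵀ + R = [62 90; 90 230]
K = P̄·Hᵀ·S⁻¹ = [285/616 9/616; 129/616 -1471/3080]
x' − x̄ = [4953/616, -6687/3080] = K·y
y = (KᵀK)⁻¹·Kᵀ·(x' − x̄) = [17, 12]
z = y + H·x̄ = [17, 12] + [-18, -9] = [-1, 3]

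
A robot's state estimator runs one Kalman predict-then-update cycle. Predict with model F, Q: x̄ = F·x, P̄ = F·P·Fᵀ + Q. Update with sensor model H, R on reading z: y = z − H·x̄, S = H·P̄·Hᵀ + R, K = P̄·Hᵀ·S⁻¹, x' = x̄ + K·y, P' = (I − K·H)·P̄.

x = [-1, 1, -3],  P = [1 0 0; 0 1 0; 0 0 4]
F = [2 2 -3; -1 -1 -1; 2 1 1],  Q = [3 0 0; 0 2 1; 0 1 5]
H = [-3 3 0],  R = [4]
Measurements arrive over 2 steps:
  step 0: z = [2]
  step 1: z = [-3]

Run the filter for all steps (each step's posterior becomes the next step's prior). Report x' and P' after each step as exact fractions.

step 0: x̄ = F·x = [9, 3, -4]
step 0: P̄ = F·P·Fᵀ + Q = [47 8 -6; 8 8 -6; -6 -6 14]
step 0: y = z − H·x̄ = [20]
step 0: S = H·P̄·Hᵀ + R = [355]
step 0: K = P̄·Hᵀ·S⁻¹ = [-117/355; 0; 0]
step 0: x' = x̄ + K·y = [171/71, 3, -4]
step 0: P' = (I − K·H)·P̄ = [2996/355 8 -6; 8 8 -6; -6 -6 14]
step 1: x̄ = F·x = [1620/71, -100/71, 271/71]
step 1: P̄ = F·P·Fᵀ + Q = [142979/355 -12382/355 30444/355; -12382/355 8676/355 -11317/355; 30444/355 -11317/355 20149/355]
step 1: y = z − H·x̄ = [4947/71]
step 1: S = H·P̄·Hᵀ + R = [1589191/355]
step 1: K = P̄·Hᵀ·S⁻¹ = [-466083/1589191; 63174/1589191; -125283/1589191]
step 1: x' = x̄ + K·y = [3785589/1589191, 2163418/1589191, -2663440/1589191]
step 1: P' = (I − K·H)·P̄ = [28134020/1589191 27512576/1589191 -28199847/1589191; 27512576/1589191 27596808/1589191 -28366891/1589191; -28199847/1589191 -28366891/1589191 45985294/1589191]

step 0: x' = [171/71, 3, -4], P' = [2996/355 8 -6; 8 8 -6; -6 -6 14]
step 1: x' = [3785589/1589191, 2163418/1589191, -2663440/1589191], P' = [28134020/1589191 27512576/1589191 -28199847/1589191; 27512576/1589191 27596808/1589191 -28366891/1589191; -28199847/1589191 -28366891/1589191 45985294/1589191]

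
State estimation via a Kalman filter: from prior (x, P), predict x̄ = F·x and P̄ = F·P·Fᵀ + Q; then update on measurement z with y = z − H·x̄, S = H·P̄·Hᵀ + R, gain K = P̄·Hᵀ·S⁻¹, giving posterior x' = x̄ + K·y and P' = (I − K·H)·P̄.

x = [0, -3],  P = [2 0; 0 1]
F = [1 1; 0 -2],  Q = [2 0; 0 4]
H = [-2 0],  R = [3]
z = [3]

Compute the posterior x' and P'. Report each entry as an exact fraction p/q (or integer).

x' = [-39/23, 126/23]
P' = [15/23 -6/23; -6/23 168/23]

x̄ = F·x = [-3, 6]
P̄ = F·P·Fᵀ + Q = [5 -2; -2 8]
y = z − H·x̄ = [-3]
S = H·P̄·Hᵀ + R = [23]
K = P̄·Hᵀ·S⁻¹ = [-10/23; 4/23]
x' = x̄ + K·y = [-39/23, 126/23]
P' = (I − K·H)·P̄ = [15/23 -6/23; -6/23 168/23]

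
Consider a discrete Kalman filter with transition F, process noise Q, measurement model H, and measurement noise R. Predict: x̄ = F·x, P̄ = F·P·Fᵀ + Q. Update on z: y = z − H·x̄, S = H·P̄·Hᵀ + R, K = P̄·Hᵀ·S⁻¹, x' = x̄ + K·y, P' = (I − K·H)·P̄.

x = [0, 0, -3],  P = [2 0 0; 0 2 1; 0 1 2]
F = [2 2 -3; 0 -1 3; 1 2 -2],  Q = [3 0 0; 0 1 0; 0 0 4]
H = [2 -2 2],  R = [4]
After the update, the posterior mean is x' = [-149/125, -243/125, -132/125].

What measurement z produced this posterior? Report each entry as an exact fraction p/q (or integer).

z = [-1]

x̄ = F·x = [9, -9, 6]
P̄ = F·P·Fᵀ + Q = [25 -13 14; -13 15 -8; 14 -8 14]
S = H·P̄·Hᵀ + R = [500]
K = P̄·Hᵀ·S⁻¹ = [26/125; -18/125; 18/125]
x' − x̄ = [-1274/125, 882/125, -882/125] = K·y
y = (KᵀK)⁻¹·Kᵀ·(x' − x̄) = [-49]
z = y + H·x̄ = [-49] + [48] = [-1]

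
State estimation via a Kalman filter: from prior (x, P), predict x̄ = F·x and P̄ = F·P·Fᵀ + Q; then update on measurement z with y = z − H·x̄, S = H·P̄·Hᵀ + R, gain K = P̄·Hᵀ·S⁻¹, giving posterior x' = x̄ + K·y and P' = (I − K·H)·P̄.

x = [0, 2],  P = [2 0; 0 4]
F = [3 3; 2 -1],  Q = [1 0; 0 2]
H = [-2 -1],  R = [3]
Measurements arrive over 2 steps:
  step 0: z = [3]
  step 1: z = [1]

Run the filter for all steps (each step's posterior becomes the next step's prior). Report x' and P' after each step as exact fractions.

step 0: x̄ = F·x = [6, -2]
step 0: P̄ = F·P·Fᵀ + Q = [55 0; 0 14]
step 0: y = z − H·x̄ = [13]
step 0: S = H·P̄·Hᵀ + R = [237]
step 0: K = P̄·Hᵀ·S⁻¹ = [-110/237; -14/237]
step 0: x' = x̄ + K·y = [-8/237, -656/237]
step 0: P' = (I − K·H)·P̄ = [935/237 -1540/237; -1540/237 3122/237]
step 1: x̄ = F·x = [-664/79, 640/237]
step 1: P̄ = F·P·Fᵀ + Q = [3010/79 -2792/79; -2792/79 13496/237]
step 1: y = z − H·x̄ = [-3107/237]
step 1: S = H·P̄·Hᵀ + R = [16823/237]
step 1: K = P̄·Hᵀ·S⁻¹ = [-9684/16823; 3256/16823]
step 1: x' = x̄ + K·y = [-14444/16823, 2744/16823]
step 1: P' = (I − K·H)·P̄ = [245282/16823 -461512/16823; -461512/16823 913256/16823]

step 0: x' = [-8/237, -656/237], P' = [935/237 -1540/237; -1540/237 3122/237]
step 1: x' = [-14444/16823, 2744/16823], P' = [245282/16823 -461512/16823; -461512/16823 913256/16823]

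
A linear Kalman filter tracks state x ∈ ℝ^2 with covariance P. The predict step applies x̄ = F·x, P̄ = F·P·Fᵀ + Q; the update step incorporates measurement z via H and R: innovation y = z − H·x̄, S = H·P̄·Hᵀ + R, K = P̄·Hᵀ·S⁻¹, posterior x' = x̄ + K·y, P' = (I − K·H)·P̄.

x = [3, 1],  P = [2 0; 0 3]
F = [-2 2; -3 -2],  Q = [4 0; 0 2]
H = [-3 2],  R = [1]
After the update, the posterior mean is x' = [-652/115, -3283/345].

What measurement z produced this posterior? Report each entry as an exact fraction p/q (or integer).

z = [-2]

x̄ = F·x = [-4, -11]
P̄ = F·P·Fᵀ + Q = [24 0; 0 32]
S = H·P̄·Hᵀ + R = [345]
K = P̄·Hᵀ·S⁻¹ = [-24/115; 64/345]
x' − x̄ = [-192/115, 512/345] = K·y
y = (KᵀK)⁻¹·Kᵀ·(x' − x̄) = [8]
z = y + H·x̄ = [8] + [-10] = [-2]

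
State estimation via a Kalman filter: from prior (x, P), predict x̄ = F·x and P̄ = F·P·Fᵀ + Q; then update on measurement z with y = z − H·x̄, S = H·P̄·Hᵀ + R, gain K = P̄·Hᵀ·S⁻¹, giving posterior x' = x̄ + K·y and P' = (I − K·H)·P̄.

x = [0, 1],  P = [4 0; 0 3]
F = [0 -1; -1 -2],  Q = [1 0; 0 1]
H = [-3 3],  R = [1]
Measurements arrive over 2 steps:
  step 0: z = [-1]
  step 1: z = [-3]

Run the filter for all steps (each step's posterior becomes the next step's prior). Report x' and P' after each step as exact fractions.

step 0: x̄ = F·x = [-1, -2]
step 0: P̄ = F·P·Fᵀ + Q = [4 6; 6 17]
step 0: y = z − H·x̄ = [2]
step 0: S = H·P̄·Hᵀ + R = [82]
step 0: K = P̄·Hᵀ·S⁻¹ = [3/41; 33/82]
step 0: x' = x̄ + K·y = [-35/41, -49/41]
step 0: P' = (I − K·H)·P̄ = [146/41 147/41; 147/41 305/82]
step 1: x̄ = F·x = [49/41, 133/41]
step 1: P̄ = F·P·Fᵀ + Q = [387/82 452/41; 452/41 1385/41]
step 1: y = z − H·x̄ = [-375/41]
step 1: S = H·P̄·Hᵀ + R = [12223/82]
step 1: K = P̄·Hᵀ·S⁻¹ = [1551/12223; 5598/12223]
step 1: x' = x̄ + K·y = [422/12223, -11551/12223]
step 1: P' = (I − K·H)·P̄ = [28350/12223 28867/12223; 28867/12223 30733/12223]

step 0: x' = [-35/41, -49/41], P' = [146/41 147/41; 147/41 305/82]
step 1: x' = [422/12223, -11551/12223], P' = [28350/12223 28867/12223; 28867/12223 30733/12223]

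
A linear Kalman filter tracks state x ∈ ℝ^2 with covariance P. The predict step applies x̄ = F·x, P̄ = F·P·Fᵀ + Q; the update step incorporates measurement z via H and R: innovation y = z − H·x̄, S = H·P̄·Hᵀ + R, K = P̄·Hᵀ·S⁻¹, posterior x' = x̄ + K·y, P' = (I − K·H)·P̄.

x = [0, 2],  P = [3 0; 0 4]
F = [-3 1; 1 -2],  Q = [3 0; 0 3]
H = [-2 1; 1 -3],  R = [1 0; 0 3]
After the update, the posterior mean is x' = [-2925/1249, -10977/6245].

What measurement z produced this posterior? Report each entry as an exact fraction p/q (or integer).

x̄ = F·x = [2, -4]
P̄ = F·P·Fᵀ + Q = [34 -17; -17 22]
S = H·P̄·Hᵀ + R = [227 -253; -253 337]
K = P̄·Hᵀ·S⁻¹ = [-714/1249 -221/1249; -2127/12490 -4673/12490]
x' − x̄ = [-5423/1249, 14003/6245] = K·y
y = (KᵀK)⁻¹·Kᵀ·(x' − x̄) = [11, -11]
z = y + H·x̄ = [11, -11] + [-8, 14] = [3, 3]

z = [3, 3]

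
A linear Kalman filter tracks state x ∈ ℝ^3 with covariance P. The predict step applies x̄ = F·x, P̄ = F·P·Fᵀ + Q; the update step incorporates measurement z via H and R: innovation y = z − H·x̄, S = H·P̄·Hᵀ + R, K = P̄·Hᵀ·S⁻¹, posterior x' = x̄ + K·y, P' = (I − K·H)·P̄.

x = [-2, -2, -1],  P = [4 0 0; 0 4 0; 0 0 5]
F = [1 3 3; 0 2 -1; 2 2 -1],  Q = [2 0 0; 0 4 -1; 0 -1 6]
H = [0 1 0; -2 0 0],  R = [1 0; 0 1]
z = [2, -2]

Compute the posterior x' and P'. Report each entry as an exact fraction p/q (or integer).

x' = [8483/8750, 16187/8750, -8417/4375]
P' = [2181/8750 9/8750 131/4375; 9/8750 8401/8750 3184/4375; 131/4375 3184/4375 115537/4375]

x̄ = F·x = [-11, -3, -7]
P̄ = F·P·Fᵀ + Q = [87 9 17; 9 25 20; 17 20 43]
y = z − H·x̄ = [5, -24]
S = H·P̄·Hᵀ + R = [26 -18; -18 349]
K = P̄·Hᵀ·S⁻¹ = [9/8750 -2181/4375; 8401/8750 -9/4375; 3184/4375 -262/4375]
x' = x̄ + K·y = [8483/8750, 16187/8750, -8417/4375]
P' = (I − K·H)·P̄ = [2181/8750 9/8750 131/4375; 9/8750 8401/8750 3184/4375; 131/4375 3184/4375 115537/4375]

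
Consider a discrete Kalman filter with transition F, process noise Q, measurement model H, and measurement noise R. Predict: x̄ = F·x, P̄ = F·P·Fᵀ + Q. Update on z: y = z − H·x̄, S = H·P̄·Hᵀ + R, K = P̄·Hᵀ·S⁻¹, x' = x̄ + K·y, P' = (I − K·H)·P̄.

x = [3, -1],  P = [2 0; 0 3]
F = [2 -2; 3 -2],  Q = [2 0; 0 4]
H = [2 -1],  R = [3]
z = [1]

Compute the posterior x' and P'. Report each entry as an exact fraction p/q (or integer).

x̄ = F·x = [8, 11]
P̄ = F·P·Fᵀ + Q = [22 24; 24 34]
y = z − H·x̄ = [-4]
S = H·P̄·Hᵀ + R = [29]
K = P̄·Hᵀ·S⁻¹ = [20/29; 14/29]
x' = x̄ + K·y = [152/29, 263/29]
P' = (I − K·H)·P̄ = [238/29 416/29; 416/29 790/29]

x' = [152/29, 263/29]
P' = [238/29 416/29; 416/29 790/29]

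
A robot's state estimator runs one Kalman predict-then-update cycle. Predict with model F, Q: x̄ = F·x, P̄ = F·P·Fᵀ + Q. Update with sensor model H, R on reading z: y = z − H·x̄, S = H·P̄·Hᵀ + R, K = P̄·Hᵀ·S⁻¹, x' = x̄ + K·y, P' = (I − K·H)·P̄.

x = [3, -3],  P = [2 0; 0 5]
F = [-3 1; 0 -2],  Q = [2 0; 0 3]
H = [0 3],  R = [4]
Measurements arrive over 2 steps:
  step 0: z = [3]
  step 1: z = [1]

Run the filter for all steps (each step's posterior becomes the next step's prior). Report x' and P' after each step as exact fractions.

step 0: x' = [-2082/211, 231/211], P' = [4375/211 -40/211; -40/211 92/211]
step 1: x' = [292827/9853, 1155/9853], P' = [1866223/9853 -1696/9853; -1696/9853 4004/9853]

step 0: x̄ = F·x = [-12, 6]
step 0: P̄ = F·P·Fᵀ + Q = [25 -10; -10 23]
step 0: y = z − H·x̄ = [-15]
step 0: S = H·P̄·Hᵀ + R = [211]
step 0: K = P̄·Hᵀ·S⁻¹ = [-30/211; 69/211]
step 0: x' = x̄ + K·y = [-2082/211, 231/211]
step 0: P' = (I − K·H)·P̄ = [4375/211 -40/211; -40/211 92/211]
step 1: x̄ = F·x = [6477/211, -462/211]
step 1: P̄ = F·P·Fᵀ + Q = [40129/211 -424/211; -424/211 1001/211]
step 1: y = z − H·x̄ = [1597/211]
step 1: S = H·P̄·Hᵀ + R = [9853/211]
step 1: K = P̄·Hᵀ·S⁻¹ = [-1272/9853; 3003/9853]
step 1: x' = x̄ + K·y = [292827/9853, 1155/9853]
step 1: P' = (I − K·H)·P̄ = [1866223/9853 -1696/9853; -1696/9853 4004/9853]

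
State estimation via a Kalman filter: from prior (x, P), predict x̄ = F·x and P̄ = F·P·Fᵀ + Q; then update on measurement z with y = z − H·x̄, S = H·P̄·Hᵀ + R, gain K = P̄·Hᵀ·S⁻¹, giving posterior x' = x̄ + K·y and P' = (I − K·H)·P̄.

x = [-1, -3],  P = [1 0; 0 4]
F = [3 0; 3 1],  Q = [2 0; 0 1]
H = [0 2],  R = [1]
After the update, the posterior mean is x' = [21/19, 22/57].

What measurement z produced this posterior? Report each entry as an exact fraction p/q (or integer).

z = [1]

x̄ = F·x = [-3, -6]
P̄ = F·P·Fᵀ + Q = [11 9; 9 14]
S = H·P̄·Hᵀ + R = [57]
K = P̄·Hᵀ·S⁻¹ = [6/19; 28/57]
x' − x̄ = [78/19, 364/57] = K·y
y = (KᵀK)⁻¹·Kᵀ·(x' − x̄) = [13]
z = y + H·x̄ = [13] + [-12] = [1]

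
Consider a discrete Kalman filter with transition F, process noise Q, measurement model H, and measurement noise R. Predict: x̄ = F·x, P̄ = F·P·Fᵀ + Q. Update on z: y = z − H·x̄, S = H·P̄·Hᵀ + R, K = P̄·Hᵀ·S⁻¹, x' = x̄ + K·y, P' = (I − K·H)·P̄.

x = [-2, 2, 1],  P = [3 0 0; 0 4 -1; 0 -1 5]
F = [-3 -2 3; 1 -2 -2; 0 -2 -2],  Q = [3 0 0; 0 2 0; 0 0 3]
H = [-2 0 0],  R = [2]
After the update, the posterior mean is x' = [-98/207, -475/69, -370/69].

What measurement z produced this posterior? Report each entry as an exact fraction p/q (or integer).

x̄ = F·x = [5, -8, -6]
P̄ = F·P·Fᵀ + Q = [103 -21 -12; -21 33 28; -12 28 31]
S = H·P̄·Hᵀ + R = [414]
K = P̄·Hᵀ·S⁻¹ = [-103/207; 7/69; 4/69]
x' − x̄ = [-1133/207, 77/69, 44/69] = K·y
y = (KᵀK)⁻¹·Kᵀ·(x' − x̄) = [11]
z = y + H·x̄ = [11] + [-10] = [1]

z = [1]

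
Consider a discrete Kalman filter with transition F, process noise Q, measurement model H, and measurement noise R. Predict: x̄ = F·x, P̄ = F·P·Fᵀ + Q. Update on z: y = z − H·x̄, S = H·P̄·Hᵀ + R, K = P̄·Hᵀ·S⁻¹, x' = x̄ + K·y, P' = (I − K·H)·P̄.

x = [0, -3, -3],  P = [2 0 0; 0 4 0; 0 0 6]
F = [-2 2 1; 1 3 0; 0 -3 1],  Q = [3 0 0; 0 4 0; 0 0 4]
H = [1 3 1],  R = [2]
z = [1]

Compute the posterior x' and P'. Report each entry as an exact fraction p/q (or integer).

x̄ = F·x = [-9, -9, 6]
P̄ = F·P·Fᵀ + Q = [33 20 -18; 20 42 -36; -18 -36 46]
y = z − H·x̄ = [31]
S = H·P̄·Hᵀ + R = [327]
K = P̄·Hᵀ·S⁻¹ = [25/109; 110/327; -80/327]
x' = x̄ + K·y = [-206/109, 467/327, -518/327]
P' = (I − K·H)·P̄ = [1722/109 -570/109 38/109; -570/109 1634/327 -2972/327; 38/109 -2972/327 8642/327]

x' = [-206/109, 467/327, -518/327]
P' = [1722/109 -570/109 38/109; -570/109 1634/327 -2972/327; 38/109 -2972/327 8642/327]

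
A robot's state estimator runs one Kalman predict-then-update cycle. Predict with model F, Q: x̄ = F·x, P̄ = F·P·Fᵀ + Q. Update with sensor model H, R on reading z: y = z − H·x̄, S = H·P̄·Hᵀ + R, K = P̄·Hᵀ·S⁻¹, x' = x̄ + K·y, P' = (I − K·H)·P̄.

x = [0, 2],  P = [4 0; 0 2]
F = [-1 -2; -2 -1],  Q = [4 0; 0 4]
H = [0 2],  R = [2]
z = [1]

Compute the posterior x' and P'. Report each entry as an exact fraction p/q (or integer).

x̄ = F·x = [-4, -2]
P̄ = F·P·Fᵀ + Q = [16 12; 12 22]
y = z − H·x̄ = [5]
S = H·P̄·Hᵀ + R = [90]
K = P̄·Hᵀ·S⁻¹ = [4/15; 22/45]
x' = x̄ + K·y = [-8/3, 4/9]
P' = (I − K·H)·P̄ = [48/5 4/15; 4/15 22/45]

x' = [-8/3, 4/9]
P' = [48/5 4/15; 4/15 22/45]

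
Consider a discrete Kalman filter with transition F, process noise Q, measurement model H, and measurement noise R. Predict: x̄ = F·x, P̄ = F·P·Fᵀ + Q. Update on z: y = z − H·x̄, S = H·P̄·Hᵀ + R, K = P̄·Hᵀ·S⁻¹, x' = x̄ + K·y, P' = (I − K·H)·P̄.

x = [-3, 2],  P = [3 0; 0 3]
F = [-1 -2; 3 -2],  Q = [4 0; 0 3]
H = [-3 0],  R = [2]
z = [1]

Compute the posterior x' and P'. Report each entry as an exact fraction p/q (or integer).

x̄ = F·x = [-1, -13]
P̄ = F·P·Fᵀ + Q = [19 3; 3 42]
y = z − H·x̄ = [-2]
S = H·P̄·Hᵀ + R = [173]
K = P̄·Hᵀ·S⁻¹ = [-57/173; -9/173]
x' = x̄ + K·y = [-59/173, -2231/173]
P' = (I − K·H)·P̄ = [38/173 6/173; 6/173 7185/173]

x' = [-59/173, -2231/173]
P' = [38/173 6/173; 6/173 7185/173]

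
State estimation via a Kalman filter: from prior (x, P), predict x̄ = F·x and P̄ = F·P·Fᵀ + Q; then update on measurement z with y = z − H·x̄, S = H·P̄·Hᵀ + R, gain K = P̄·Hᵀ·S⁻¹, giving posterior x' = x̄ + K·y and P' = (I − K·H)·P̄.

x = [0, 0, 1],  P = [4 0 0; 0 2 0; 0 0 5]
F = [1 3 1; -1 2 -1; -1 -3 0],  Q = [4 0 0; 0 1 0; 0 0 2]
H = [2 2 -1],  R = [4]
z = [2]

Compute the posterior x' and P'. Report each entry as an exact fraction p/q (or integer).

x' = [137/92, -67/92, -21/46]
P' = [827/92 -849/92 -67/46; -849/92 1031/92 157/46; -67/46 157/46 111/23]

x̄ = F·x = [1, -1, 0]
P̄ = F·P·Fᵀ + Q = [31 3 -22; 3 18 -8; -22 -8 24]
y = z − H·x̄ = [2]
S = H·P̄·Hᵀ + R = [368]
K = P̄·Hᵀ·S⁻¹ = [45/184; 25/184; -21/92]
x' = x̄ + K·y = [137/92, -67/92, -21/46]
P' = (I − K·H)·P̄ = [827/92 -849/92 -67/46; -849/92 1031/92 157/46; -67/46 157/46 111/23]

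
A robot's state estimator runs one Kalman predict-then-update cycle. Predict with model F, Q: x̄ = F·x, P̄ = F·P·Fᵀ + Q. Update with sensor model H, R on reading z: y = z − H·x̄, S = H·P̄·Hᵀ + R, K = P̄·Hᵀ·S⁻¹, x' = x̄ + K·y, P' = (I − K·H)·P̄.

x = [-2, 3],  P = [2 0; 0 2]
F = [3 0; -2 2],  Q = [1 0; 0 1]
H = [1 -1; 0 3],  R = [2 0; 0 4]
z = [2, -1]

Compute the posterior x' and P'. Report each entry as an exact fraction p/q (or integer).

x' = [765/433, -247/2165]
P' = [818/433 124/433; 124/433 852/2165]

x̄ = F·x = [-6, 10]
P̄ = F·P·Fᵀ + Q = [19 -12; -12 17]
y = z − H·x̄ = [18, -31]
S = H·P̄·Hᵀ + R = [62 -87; -87 157]
K = P̄·Hᵀ·S⁻¹ = [347/433 93/433; -116/2165 639/2165]
x' = x̄ + K·y = [765/433, -247/2165]
P' = (I − K·H)·P̄ = [818/433 124/433; 124/433 852/2165]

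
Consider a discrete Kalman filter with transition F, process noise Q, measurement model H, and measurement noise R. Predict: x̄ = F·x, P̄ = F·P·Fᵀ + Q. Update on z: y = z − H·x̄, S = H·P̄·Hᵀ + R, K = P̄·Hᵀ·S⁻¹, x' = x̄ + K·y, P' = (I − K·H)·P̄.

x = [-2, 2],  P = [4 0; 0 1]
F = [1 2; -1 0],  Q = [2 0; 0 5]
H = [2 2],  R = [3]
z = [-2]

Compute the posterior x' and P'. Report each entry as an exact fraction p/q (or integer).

x̄ = F·x = [2, 2]
P̄ = F·P·Fᵀ + Q = [10 -4; -4 9]
y = z − H·x̄ = [-10]
S = H·P̄·Hᵀ + R = [47]
K = P̄·Hᵀ·S⁻¹ = [12/47; 10/47]
x' = x̄ + K·y = [-26/47, -6/47]
P' = (I − K·H)·P̄ = [326/47 -308/47; -308/47 323/47]

x' = [-26/47, -6/47]
P' = [326/47 -308/47; -308/47 323/47]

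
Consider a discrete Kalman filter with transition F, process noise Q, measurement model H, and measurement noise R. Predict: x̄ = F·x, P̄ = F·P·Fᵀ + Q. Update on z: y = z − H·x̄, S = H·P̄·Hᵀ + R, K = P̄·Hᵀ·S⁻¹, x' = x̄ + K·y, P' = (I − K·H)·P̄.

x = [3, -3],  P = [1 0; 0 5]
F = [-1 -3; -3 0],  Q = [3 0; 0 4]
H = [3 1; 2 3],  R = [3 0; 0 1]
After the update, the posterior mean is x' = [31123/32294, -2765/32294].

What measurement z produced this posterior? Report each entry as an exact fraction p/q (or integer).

z = [2, 2]

x̄ = F·x = [6, -9]
P̄ = F·P·Fᵀ + Q = [49 3; 3 13]
S = H·P̄·Hᵀ + R = [475 366; 366 350]
K = P̄·Hᵀ·S⁻¹ = [6669/16147 -4075/32294; -4385/16147 13323/32294]
x' − x̄ = [-162641/32294, 287881/32294] = K·y
y = (KᵀK)⁻¹·Kᵀ·(x' − x̄) = [-7, 17]
z = y + H·x̄ = [-7, 17] + [9, -15] = [2, 2]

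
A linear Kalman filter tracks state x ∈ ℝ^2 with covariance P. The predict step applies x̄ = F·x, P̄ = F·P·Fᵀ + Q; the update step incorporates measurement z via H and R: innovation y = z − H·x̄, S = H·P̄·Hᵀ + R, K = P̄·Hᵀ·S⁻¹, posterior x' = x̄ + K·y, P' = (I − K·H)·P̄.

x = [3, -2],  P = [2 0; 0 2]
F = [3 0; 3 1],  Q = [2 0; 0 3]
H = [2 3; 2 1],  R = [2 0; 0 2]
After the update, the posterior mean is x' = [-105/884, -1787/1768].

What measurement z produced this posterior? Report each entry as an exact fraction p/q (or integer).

x̄ = F·x = [9, 7]
P̄ = F·P·Fᵀ + Q = [20 18; 18 23]
S = H·P̄·Hᵀ + R = [505 293; 293 177]
K = P̄·Hᵀ·S⁻¹ = [-89/884 437/884; 649/1768 -485/1768]
x' − x̄ = [-8061/884, -14163/1768] = K·y
y = (KᵀK)⁻¹·Kᵀ·(x' − x̄) = [-42, -27]
z = y + H·x̄ = [-42, -27] + [39, 25] = [-3, -2]

z = [-3, -2]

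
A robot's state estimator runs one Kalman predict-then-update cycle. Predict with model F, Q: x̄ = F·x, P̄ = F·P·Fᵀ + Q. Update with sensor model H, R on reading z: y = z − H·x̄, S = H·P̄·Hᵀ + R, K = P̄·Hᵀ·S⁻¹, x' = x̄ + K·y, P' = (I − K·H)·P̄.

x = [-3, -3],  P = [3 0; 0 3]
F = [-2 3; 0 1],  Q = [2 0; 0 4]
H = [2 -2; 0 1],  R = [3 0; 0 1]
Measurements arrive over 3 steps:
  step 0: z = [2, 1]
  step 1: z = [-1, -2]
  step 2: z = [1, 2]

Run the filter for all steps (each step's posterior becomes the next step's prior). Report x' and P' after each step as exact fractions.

step 0: x' = [3/2, 1/2], P' = [1565/968 851/968; 851/968 845/968]
step 1: x' = [-320314/157687, -245018/157687], P' = [202393/157687 108571/157687; 108571/157687 120223/157687]
step 2: x' = [3698746/2489831, 2977422/2489831], P' = [6387553/4979662 3426169/4979662; 3426169/4979662 18953177/24898310]

step 0: x̄ = F·x = [-3, -3]
step 0: P̄ = F·P·Fᵀ + Q = [41 9; 9 7]
step 0: y = z − H·x̄ = [2, 4]
step 0: S = H·P̄·Hᵀ + R = [123 4; 4 8]
step 0: K = P̄·Hᵀ·S⁻¹ = [119/242 851/968; 1/242 845/968]
step 0: x' = x̄ + K·y = [3/2, 1/2]
step 0: P' = (I − K·H)·P̄ = [1565/968 851/968; 851/968 845/968]
step 1: x̄ = F·x = [-3/2, 1/2]
step 1: P̄ = F·P·Fᵀ + Q = [5589/968 833/968; 833/968 4717/968]
step 1: y = z − H·x̄ = [3, -5/2]
step 1: S = H·P̄·Hᵀ + R = [4683/121 -971/121; -971/121 5685/968]
step 1: K = P̄·Hᵀ·S⁻¹ = [62548/157687 108571/157687; -7768/157687 120223/157687]
step 1: x' = x̄ + K·y = [-320314/157687, -245018/157687]
step 1: P' = (I − K·H)·P̄ = [202393/157687 108571/157687; 108571/157687 120223/157687]
step 2: x̄ = F·x = [-94426/157687, -245018/157687]
step 2: P̄ = F·P·Fᵀ + Q = [904101/157687 143527/157687; 143527/157687 750971/157687]
step 2: y = z − H·x̄ = [-143497/157687, 560392/157687]
step 2: S = H·P̄·Hᵀ + R = [5945133/157687 -1214888/157687; -1214888/157687 908658/157687]
step 2: K = P̄·Hᵀ·S⁻¹ = [987128/2489831 3426169/4979662; -607444/12449155 18953177/24898310]
step 2: x' = x̄ + K·y = [3698746/2489831, 2977422/2489831]
step 2: P' = (I − K·H)·P̄ = [6387553/4979662 3426169/4979662; 3426169/4979662 18953177/24898310]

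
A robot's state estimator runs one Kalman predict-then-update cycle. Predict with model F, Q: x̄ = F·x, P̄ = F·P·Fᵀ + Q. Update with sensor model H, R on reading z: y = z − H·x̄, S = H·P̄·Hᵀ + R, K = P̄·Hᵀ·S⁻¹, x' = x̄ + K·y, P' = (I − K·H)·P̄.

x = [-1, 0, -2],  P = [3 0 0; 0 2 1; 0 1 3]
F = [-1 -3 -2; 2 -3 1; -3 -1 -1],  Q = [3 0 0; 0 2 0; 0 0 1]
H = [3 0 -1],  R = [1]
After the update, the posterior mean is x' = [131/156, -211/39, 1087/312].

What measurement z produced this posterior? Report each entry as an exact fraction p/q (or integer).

x̄ = F·x = [5, -4, 5]
P̄ = F·P·Fᵀ + Q = [48 9 26; 9 29 -13; 26 -13 35]
S = H·P̄·Hᵀ + R = [312]
K = P̄·Hᵀ·S⁻¹ = [59/156; 5/39; 43/312]
x' − x̄ = [-649/156, -55/39, -473/312] = K·y
y = (KᵀK)⁻¹·Kᵀ·(x' − x̄) = [-11]
z = y + H·x̄ = [-11] + [10] = [-1]

z = [-1]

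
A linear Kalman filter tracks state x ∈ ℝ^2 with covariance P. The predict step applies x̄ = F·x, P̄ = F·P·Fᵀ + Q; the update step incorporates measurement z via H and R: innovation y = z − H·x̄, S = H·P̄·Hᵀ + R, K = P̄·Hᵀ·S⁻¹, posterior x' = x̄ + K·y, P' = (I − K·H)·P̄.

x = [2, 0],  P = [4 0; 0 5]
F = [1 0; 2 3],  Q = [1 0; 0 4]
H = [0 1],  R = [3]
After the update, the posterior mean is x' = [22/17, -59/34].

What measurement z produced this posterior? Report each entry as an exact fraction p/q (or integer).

z = [-2]

x̄ = F·x = [2, 4]
P̄ = F·P·Fᵀ + Q = [5 8; 8 65]
S = H·P̄·Hᵀ + R = [68]
K = P̄·Hᵀ·S⁻¹ = [2/17; 65/68]
x' − x̄ = [-12/17, -195/34] = K·y
y = (KᵀK)⁻¹·Kᵀ·(x' − x̄) = [-6]
z = y + H·x̄ = [-6] + [4] = [-2]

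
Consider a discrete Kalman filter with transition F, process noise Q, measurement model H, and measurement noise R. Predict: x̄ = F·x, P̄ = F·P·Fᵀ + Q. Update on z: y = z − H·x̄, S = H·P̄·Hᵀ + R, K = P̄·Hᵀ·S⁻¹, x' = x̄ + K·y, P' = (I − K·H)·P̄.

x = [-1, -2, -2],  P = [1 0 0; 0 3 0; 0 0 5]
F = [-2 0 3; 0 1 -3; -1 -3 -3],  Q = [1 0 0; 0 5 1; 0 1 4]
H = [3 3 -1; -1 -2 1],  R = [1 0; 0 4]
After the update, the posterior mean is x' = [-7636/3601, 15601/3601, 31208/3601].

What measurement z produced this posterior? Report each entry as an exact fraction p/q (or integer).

z = [-2, 2]

x̄ = F·x = [-4, 4, 13]
P̄ = F·P·Fᵀ + Q = [50 -45 -43; -45 53 37; -43 37 77]
S = H·P̄·Hᵀ + R = [231 -127; -127 101]
K = P̄·Hᵀ·S⁻¹ = [5477/7202 6673/7202; -4361/7202 -7195/7202; -3753/7202 -1439/7202]
x' − x̄ = [6768/3601, 1197/3601, -15605/3601] = K·y
y = (KᵀK)⁻¹·Kᵀ·(x' − x̄) = [11, -7]
z = y + H·x̄ = [11, -7] + [-13, 9] = [-2, 2]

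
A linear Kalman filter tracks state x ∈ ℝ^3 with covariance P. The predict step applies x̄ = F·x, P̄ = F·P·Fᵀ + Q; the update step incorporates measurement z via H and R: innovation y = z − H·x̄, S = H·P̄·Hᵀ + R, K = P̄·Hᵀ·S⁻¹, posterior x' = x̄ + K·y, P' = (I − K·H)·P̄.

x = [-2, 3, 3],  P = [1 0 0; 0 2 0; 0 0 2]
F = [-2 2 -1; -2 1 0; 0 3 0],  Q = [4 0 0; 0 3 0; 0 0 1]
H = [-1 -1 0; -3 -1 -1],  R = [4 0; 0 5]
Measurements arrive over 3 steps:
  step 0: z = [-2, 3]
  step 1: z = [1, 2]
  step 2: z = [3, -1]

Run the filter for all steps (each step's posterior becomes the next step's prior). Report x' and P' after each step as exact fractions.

step 0: x̄ = F·x = [7, 7, 9]
step 0: P̄ = F·P·Fᵀ + Q = [18 8 12; 8 9 6; 12 6 19]
step 0: y = z − H·x̄ = [12, 40]
step 0: S = H·P̄·Hᵀ + R = [47 113; 113 327]
step 0: K = P̄·Hᵀ·S⁻¹ = [-7/130 -27/130; -144/325 11/325; 1007/2600 -833/2600]
step 0: x' = x̄ + K·y = [-127/65, 987/325, 541/650]
step 0: P' = (I − K·H)·P̄ = [16/13 -66/65 -213/130; -66/65 906/325 29/325; -213/130 29/325 16713/2600]
step 1: x̄ = F·x = [5947/650, 2257/325, 2961/325]
step 1: P̄ = F·P·Fᵀ + Q = [72057/2600 4298/325 7329/325; 4298/325 4801/325 4698/325; 7329/325 4698/325 8479/325]
step 1: y = z − H·x̄ = [11111/650, 29577/650]
step 1: S = H·P̄·Hᵀ + R = [189633/2600 488331/2600; 488331/2600 1401017/2600]
step 1: K = P̄·Hᵀ·S⁻¹ = [178841/2616528 -213257/872176; -29049/54511 3155/54511; 329887/3488704 -815485/3488704]
step 1: x' = x̄ + K·y = [-1057625/1308264, 25561/54511, 158369/1744352]
step 1: P' = (I − K·H)·P̄ = [939067/654132 -93159/54511 -1199439/872176; -93159/54511 209355/54511 54347/54511; -1199439/872176 54347/54511 14992485/3488704]
step 2: x̄ = F·x = [12893605/5233056, 1364357/654132, 76683/54511]
step 2: P̄ = F·P·Fᵀ + Q = [351507487/10466112 26073827/1308264 1652043/54511; 26073827/1308264 3175639/163533 1187019/54511; 1652043/54511 1187019/54511 1938706/54511]
step 2: y = z − H·x̄ = [39507629/5233056, 51724183/5233056]
step 2: S = H·P̄·Hᵀ + R = [1013794063/10466112 2637225725/10466112; 2637225725/10466112 7401882919/10466112]
step 2: K = P̄·Hᵀ·S⁻¹ = [2086858614/52457439181 -11943216217/52457439181; -24936766119/52457439181 1394313317/52457439181; 5490061652/52457439181 -12953133532/52457439181]
step 2: x' = x̄ + K·y = [3850774625/7493919883, -9295507862/7493919883, -1826900945/7493919883]
step 2: P' = (I − K·H)·P̄ = [70140649269/52457439181 -78488083725/52457439181 -72217782997/52457439181; -78488083725/52457439181 178235148201/52457439181 50257536389/52457439181; -72217782997/52457439181 50257536389/52457439181 231161480262/52457439181]

step 0: x' = [-127/65, 987/325, 541/650], P' = [16/13 -66/65 -213/130; -66/65 906/325 29/325; -213/130 29/325 16713/2600]
step 1: x' = [-1057625/1308264, 25561/54511, 158369/1744352], P' = [939067/654132 -93159/54511 -1199439/872176; -93159/54511 209355/54511 54347/54511; -1199439/872176 54347/54511 14992485/3488704]
step 2: x' = [3850774625/7493919883, -9295507862/7493919883, -1826900945/7493919883], P' = [70140649269/52457439181 -78488083725/52457439181 -72217782997/52457439181; -78488083725/52457439181 178235148201/52457439181 50257536389/52457439181; -72217782997/52457439181 50257536389/52457439181 231161480262/52457439181]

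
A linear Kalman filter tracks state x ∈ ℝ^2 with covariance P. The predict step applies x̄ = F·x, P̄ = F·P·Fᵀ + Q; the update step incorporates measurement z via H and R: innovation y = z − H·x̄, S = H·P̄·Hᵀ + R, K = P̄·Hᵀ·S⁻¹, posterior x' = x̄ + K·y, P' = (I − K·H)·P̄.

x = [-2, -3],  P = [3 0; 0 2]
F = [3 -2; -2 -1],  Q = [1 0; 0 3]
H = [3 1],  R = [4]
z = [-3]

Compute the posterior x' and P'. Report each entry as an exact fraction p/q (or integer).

x̄ = F·x = [0, 7]
P̄ = F·P·Fᵀ + Q = [36 -14; -14 17]
y = z − H·x̄ = [-10]
S = H·P̄·Hᵀ + R = [261]
K = P̄·Hᵀ·S⁻¹ = [94/261; -25/261]
x' = x̄ + K·y = [-940/261, 2077/261]
P' = (I − K·H)·P̄ = [560/261 -1304/261; -1304/261 3812/261]

x' = [-940/261, 2077/261]
P' = [560/261 -1304/261; -1304/261 3812/261]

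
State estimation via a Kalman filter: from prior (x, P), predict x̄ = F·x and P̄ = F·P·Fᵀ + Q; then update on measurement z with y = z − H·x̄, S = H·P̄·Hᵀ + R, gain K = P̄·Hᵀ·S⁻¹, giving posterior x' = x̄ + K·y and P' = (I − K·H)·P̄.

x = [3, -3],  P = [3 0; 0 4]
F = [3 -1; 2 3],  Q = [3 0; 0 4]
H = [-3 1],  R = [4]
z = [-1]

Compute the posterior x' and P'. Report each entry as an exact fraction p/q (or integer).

x̄ = F·x = [12, -3]
P̄ = F·P·Fᵀ + Q = [34 6; 6 52]
y = z − H·x̄ = [38]
S = H·P̄·Hᵀ + R = [326]
K = P̄·Hᵀ·S⁻¹ = [-48/163; 17/163]
x' = x̄ + K·y = [132/163, 157/163]
P' = (I − K·H)·P̄ = [934/163 2610/163; 2610/163 7898/163]

x' = [132/163, 157/163]
P' = [934/163 2610/163; 2610/163 7898/163]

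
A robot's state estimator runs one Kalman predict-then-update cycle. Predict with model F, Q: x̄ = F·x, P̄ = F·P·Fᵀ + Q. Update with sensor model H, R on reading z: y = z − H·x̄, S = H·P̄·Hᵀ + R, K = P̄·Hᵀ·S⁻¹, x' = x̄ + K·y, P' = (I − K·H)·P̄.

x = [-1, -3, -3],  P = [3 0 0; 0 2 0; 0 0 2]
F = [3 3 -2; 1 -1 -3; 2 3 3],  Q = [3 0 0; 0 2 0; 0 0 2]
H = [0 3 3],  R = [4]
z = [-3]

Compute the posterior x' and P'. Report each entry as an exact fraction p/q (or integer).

x̄ = F·x = [-6, 11, -20]
P̄ = F·P·Fᵀ + Q = [56 15 24; 15 25 -18; 24 -18 50]
y = z − H·x̄ = [24]
S = H·P̄·Hᵀ + R = [355]
K = P̄·Hᵀ·S⁻¹ = [117/355; 21/355; 96/355]
x' = x̄ + K·y = [678/355, 4409/355, -4796/355]
P' = (I − K·H)·P̄ = [6191/355 2868/355 -2712/355; 2868/355 8434/355 -8406/355; -2712/355 -8406/355 8534/355]

x' = [678/355, 4409/355, -4796/355]
P' = [6191/355 2868/355 -2712/355; 2868/355 8434/355 -8406/355; -2712/355 -8406/355 8534/355]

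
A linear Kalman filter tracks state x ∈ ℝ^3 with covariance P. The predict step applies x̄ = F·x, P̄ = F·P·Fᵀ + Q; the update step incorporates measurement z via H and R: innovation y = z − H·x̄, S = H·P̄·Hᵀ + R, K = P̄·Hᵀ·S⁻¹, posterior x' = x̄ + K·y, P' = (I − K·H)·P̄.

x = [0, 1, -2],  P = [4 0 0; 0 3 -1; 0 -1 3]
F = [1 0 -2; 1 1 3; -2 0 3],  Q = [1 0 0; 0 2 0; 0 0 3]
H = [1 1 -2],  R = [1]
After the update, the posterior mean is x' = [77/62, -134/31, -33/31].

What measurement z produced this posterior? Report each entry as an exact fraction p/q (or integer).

x̄ = F·x = [4, -5, -6]
P̄ = F·P·Fᵀ + Q = [17 -12 -26; -12 30 16; -26 16 46]
S = H·P̄·Hᵀ + R = [248]
K = P̄·Hᵀ·S⁻¹ = [57/248; -7/124; -51/124]
x' − x̄ = [-171/62, 21/31, 153/31] = K·y
y = (KᵀK)⁻¹·Kᵀ·(x' − x̄) = [-12]
z = y + H·x̄ = [-12] + [11] = [-1]

z = [-1]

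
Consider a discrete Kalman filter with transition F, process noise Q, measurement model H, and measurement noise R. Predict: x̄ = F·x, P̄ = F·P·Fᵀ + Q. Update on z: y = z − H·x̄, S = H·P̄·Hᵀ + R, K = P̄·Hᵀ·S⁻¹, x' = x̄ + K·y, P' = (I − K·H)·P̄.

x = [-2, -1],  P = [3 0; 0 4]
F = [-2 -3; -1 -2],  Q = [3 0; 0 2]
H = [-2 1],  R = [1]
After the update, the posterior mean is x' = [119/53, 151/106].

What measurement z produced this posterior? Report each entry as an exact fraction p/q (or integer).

x̄ = F·x = [7, 4]
P̄ = F·P·Fᵀ + Q = [51 30; 30 21]
S = H·P̄·Hᵀ + R = [106]
K = P̄·Hᵀ·S⁻¹ = [-36/53; -39/106]
x' − x̄ = [-252/53, -273/106] = K·y
y = (KᵀK)⁻¹·Kᵀ·(x' − x̄) = [7]
z = y + H·x̄ = [7] + [-10] = [-3]

z = [-3]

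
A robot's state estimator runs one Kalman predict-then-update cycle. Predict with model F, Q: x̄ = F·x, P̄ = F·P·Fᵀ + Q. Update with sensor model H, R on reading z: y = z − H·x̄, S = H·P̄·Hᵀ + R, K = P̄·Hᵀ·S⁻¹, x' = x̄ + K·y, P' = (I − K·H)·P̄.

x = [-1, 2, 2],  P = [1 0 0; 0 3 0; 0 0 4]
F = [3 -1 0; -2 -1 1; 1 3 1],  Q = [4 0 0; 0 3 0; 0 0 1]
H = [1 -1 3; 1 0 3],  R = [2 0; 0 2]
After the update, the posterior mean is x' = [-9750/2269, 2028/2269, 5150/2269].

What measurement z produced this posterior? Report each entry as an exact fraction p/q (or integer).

x̄ = F·x = [-5, 2, 7]
P̄ = F·P·Fᵀ + Q = [16 -3 -6; -3 14 -7; -6 -7 33]
S = H·P̄·Hᵀ + R = [341 301; 301 279]
K = P̄·Hᵀ·S⁻¹ = [881/4538 -983/4538; -1689/2269 1627/2269; -93/4538 1613/4538]
x' − x̄ = [1595/2269, -2510/2269, -10733/2269] = K·y
y = (KᵀK)⁻¹·Kᵀ·(x' − x̄) = [-12, -14]
z = y + H·x̄ = [-12, -14] + [14, 16] = [2, 2]

z = [2, 2]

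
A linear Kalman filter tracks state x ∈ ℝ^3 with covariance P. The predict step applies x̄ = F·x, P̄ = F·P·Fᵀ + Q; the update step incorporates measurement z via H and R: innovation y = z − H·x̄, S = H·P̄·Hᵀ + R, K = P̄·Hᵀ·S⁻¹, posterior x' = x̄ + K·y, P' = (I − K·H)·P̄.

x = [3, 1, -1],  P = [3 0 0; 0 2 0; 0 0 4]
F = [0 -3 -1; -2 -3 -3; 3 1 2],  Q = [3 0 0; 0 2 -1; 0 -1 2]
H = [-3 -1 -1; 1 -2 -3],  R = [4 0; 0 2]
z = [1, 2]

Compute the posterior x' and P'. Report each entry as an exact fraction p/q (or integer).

x̄ = F·x = [-2, -6, 8]
P̄ = F·P·Fᵀ + Q = [25 30 -14; 30 68 -49; -14 -49 47]
y = z − H·x̄ = [-3, 16]
S = H·P̄·Hᵀ + R = [342 -5; -5 98]
K = P̄·Hᵀ·S⁻¹ = [-8883/33491 1939/33491; -10477/33491 13477/33491; 4027/33491 -19274/33491]
x' = x̄ + K·y = [-87/313, 431/313, -491/313]
P' = (I − K·H)·P̄ = [15349/33491 -43016/33491 32501/33491; -43016/33491 582838/33491 -411882/33491; 32501/33491 -411882/33491 298271/33491]

x' = [-87/313, 431/313, -491/313]
P' = [15349/33491 -43016/33491 32501/33491; -43016/33491 582838/33491 -411882/33491; 32501/33491 -411882/33491 298271/33491]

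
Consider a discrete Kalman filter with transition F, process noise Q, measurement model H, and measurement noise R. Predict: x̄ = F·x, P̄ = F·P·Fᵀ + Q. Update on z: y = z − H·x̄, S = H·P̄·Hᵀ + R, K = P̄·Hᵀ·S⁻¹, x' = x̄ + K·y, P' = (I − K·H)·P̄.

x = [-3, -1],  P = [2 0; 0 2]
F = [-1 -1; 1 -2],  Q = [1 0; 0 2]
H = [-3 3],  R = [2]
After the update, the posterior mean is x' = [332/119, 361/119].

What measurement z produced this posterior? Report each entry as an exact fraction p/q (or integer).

z = [1]

x̄ = F·x = [4, -1]
P̄ = F·P·Fᵀ + Q = [5 2; 2 12]
S = H·P̄·Hᵀ + R = [119]
K = P̄·Hᵀ·S⁻¹ = [-9/119; 30/119]
x' − x̄ = [-144/119, 480/119] = K·y
y = (KᵀK)⁻¹·Kᵀ·(x' − x̄) = [16]
z = y + H·x̄ = [16] + [-15] = [1]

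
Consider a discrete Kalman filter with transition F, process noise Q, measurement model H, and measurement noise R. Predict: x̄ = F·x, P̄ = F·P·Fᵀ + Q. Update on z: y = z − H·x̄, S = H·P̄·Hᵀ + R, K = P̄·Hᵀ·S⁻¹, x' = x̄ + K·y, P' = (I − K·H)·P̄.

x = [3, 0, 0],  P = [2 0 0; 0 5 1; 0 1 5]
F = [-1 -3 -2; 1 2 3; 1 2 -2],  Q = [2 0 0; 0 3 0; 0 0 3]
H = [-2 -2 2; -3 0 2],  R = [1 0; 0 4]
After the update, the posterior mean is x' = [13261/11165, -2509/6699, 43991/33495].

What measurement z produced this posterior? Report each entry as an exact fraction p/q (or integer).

x̄ = F·x = [-3, 3, 3]
P̄ = F·P·Fᵀ + Q = [81 -75 -10; -75 82 -6; -10 -6 37]
S = H·P̄·Hᵀ + R = [329 308; 308 1001]
K = P̄·Hᵀ·S⁻¹ = [212/1015 -3651/11165; -34/87 2231/6699; 962/3045 32/4785]
x' − x̄ = [46756/11165, -22606/6699, -56494/33495] = K·y
y = (KᵀK)⁻¹·Kᵀ·(x' − x̄) = [-5, -16]
z = y + H·x̄ = [-5, -16] + [6, 15] = [1, -1]

z = [1, -1]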